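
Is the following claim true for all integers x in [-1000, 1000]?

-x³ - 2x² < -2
The claim fails at x = 0:
x = 0: LHS = -0³ - 2·0² = 0; 0 < -2 — FAILS

Because a single integer refutes it, the statement is false.

Answer: False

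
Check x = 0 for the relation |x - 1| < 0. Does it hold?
x = 0: LHS = |0 - 1| = |-1| = 1; 1 < 0 — FAILS

The relation fails at x = 0, so x = 0 is a counterexample.

Answer: No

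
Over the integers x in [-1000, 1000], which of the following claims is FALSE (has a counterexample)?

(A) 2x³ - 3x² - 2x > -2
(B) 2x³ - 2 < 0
(A) x = 1: LHS = 2·1³ - 3·1² - 2·1 = -3; -3 > -2 — FAILS
(B) x = 1: LHS = 2·1³ - 2 = 0; 0 < 0 — FAILS

Answer: Both A and B are false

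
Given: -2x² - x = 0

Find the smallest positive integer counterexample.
Testing positive integers:
x = 1: LHS = -2·1² - 1 = -3; -3 = 0 — FAILS  ← smallest positive counterexample

Answer: x = 1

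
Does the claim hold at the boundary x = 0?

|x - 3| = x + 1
x = 0: LHS = |0 - 3| = |-3| = 3, RHS = 0 + 1 = 1; 3 = 1 — FAILS

The relation fails at x = 0, so x = 0 is a counterexample.

Answer: No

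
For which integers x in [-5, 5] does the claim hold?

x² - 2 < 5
Holds for: {-2, -1, 0, 1, 2}
Fails for: {-5, -4, -3, 3, 4, 5}

Answer: {-2, -1, 0, 1, 2}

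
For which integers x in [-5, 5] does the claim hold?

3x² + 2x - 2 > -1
Holds for: {-5, -4, -3, -2, 1, 2, 3, 4, 5}
Fails for: {-1, 0}

Answer: {-5, -4, -3, -2, 1, 2, 3, 4, 5}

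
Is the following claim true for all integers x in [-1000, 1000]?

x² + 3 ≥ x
Over all integers in [-1000, 1000], LHS − RHS is smallest at x = 0, where it equals 3:
x = 0: LHS = 0² + 3 = 3; 3 ≥ 0 — holds
At the ends of the range:
x = -1000: LHS = (-1000)² + 3 = 1000003; 1000003 ≥ -1000 — holds
x = 1000: LHS = 1000² + 3 = 1000003; 1000003 ≥ 1000 — holds
Hence LHS − RHS is never negative, i.e. LHS ≥ RHS throughout, so the relation holds for every integer in [-1000, 1000].

No counterexample exists.

Answer: True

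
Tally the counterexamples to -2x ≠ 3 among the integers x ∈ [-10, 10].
Track d = LHS − RHS over the integers in [-10, 10]. Equality would need d = 0, but d changes sign only between consecutive integers, jumping over 0:
x = -2: LHS = -2·(-2) = 4; 4 ≠ 3 — holds  (d = 1)
x = -1: LHS = -2·(-1) = 2; 2 ≠ 3 — holds  (d = -1)
Away from these crossings d keeps a constant sign, and checking every integer in [-10, 10] confirms d ≠ 0 throughout. Hence the two sides are never equal, so the relation holds for every integer in [-10, 10].

No counterexample appears in that range.

Answer: 0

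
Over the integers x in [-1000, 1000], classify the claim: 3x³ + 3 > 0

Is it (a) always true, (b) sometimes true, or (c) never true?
Holds at x = 0: LHS = 3·0³ + 3 = 3; 3 > 0 — holds
Fails at x = -1: LHS = 3·(-1)³ + 3 = 0; 0 > 0 — FAILS
It is satisfied by some integers in the range but not all.

Answer: Sometimes true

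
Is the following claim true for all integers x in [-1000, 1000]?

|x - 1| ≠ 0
The claim fails at x = 1:
x = 1: LHS = |1 - 1| = |0| = 0; 0 ≠ 0 — FAILS

Because a single integer refutes it, the statement is false.

Answer: False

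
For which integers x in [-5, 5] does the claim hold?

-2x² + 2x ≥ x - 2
Holds for: {0, 1}
Fails for: {-5, -4, -3, -2, -1, 2, 3, 4, 5}

Answer: {0, 1}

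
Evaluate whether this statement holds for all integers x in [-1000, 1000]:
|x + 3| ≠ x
Over all integers in [-1000, 1000], LHS − RHS is always positive; it is smallest at x = 0, where it equals 3:
x = 0: LHS = |0 + 3| = |3| = 3; 3 ≠ 0 — holds
At the ends of the range:
x = -1000: LHS = |(-1000) + 3| = |-997| = 997; 997 ≠ -1000 — holds
x = 1000: LHS = |1000 + 3| = |1003| = 1003; 1003 ≠ 1000 — holds
Hence LHS − RHS is never 0, i.e. the two sides are never equal, so the relation holds for every integer in [-1000, 1000].

No counterexample exists.

Answer: True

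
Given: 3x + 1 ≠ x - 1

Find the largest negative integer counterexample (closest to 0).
Testing negative integers from -1 downward:
x = -1: LHS = 3·(-1) + 1 = -2, RHS = (-1) - 1 = -2; -2 ≠ -2 — FAILS  ← closest negative counterexample to 0

Answer: x = -1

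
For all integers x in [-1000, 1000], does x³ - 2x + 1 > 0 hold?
The claim fails at x = 1:
x = 1: LHS = 1³ - 2·1 + 1 = 0; 0 > 0 — FAILS

Because a single integer refutes it, the statement is false.

Answer: False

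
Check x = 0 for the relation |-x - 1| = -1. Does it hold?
x = 0: LHS = |-0 - 1| = |-1| = 1; 1 = -1 — FAILS

The relation fails at x = 0, so x = 0 is a counterexample.

Answer: No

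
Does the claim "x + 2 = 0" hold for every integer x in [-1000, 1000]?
The claim fails at x = 0:
x = 0: LHS = 0 + 2 = 2; 2 = 0 — FAILS

Because a single integer refutes it, the statement is false.

Answer: False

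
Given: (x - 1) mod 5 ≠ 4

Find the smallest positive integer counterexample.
Testing positive integers:
x = 1: LHS = (1 - 1) mod 5 = 0 mod 5 = 0; 0 ≠ 4 — holds
x = 2: LHS = (2 - 1) mod 5 = 1 mod 5 = 1; 1 ≠ 4 — holds
x = 3: LHS = (3 - 1) mod 5 = 2 mod 5 = 2; 2 ≠ 4 — holds
x = 4: LHS = (4 - 1) mod 5 = 3 mod 5 = 3; 3 ≠ 4 — holds
x = 5: LHS = (5 - 1) mod 5 = 4 mod 5 = 4; 4 ≠ 4 — FAILS  ← smallest positive counterexample

Answer: x = 5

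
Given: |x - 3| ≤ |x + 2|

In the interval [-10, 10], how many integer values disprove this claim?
Counterexamples in [-10, 10]: {-10, -9, -8, -7, -6, -5, -4, -3, -2, -1, 0}.

Counting them gives 11 values.

Answer: 11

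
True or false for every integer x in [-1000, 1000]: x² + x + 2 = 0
The claim fails at x = 0:
x = 0: LHS = 0² + 0 + 2 = 2; 2 = 0 — FAILS

Because a single integer refutes it, the statement is false.

Answer: False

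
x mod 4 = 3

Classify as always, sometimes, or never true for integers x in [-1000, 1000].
Holds at x = -1: LHS = (-1) mod 4 = 3; 3 = 3 — holds
Fails at x = 0: LHS = 0 mod 4 = 0; 0 = 3 — FAILS
It is satisfied by some integers in the range but not all.

Answer: Sometimes true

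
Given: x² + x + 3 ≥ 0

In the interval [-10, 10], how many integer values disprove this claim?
Over all integers in [-10, 10], LHS − RHS is smallest at x = 0, where it equals 3:
x = 0: LHS = 0² + 0 + 3 = 3; 3 ≥ 0 — holds
At the ends of the range:
x = -10: LHS = (-10)² + (-10) + 3 = 93; 93 ≥ 0 — holds
x = 10: LHS = 10² + 10 + 3 = 113; 113 ≥ 0 — holds
Hence LHS − RHS is never negative, i.e. LHS ≥ RHS throughout, so the relation holds for every integer in [-10, 10].

No counterexample appears in that range.

Answer: 0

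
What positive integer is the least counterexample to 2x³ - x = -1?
Testing positive integers:
x = 1: LHS = 2·1³ - 1 = 1; 1 = -1 — FAILS  ← smallest positive counterexample

Answer: x = 1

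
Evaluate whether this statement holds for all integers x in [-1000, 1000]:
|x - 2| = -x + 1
The claim fails at x = 0:
x = 0: LHS = |0 - 2| = |-2| = 2, RHS = -0 + 1 = 1; 2 = 1 — FAILS

Because a single integer refutes it, the statement is false.

Answer: False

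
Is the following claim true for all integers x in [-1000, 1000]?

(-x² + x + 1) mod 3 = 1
The claim fails at x = -1:
x = -1: LHS = (-(-1)² + (-1) + 1) mod 3 = (-1) mod 3 = 2; 2 = 1 — FAILS

Because a single integer refutes it, the statement is false.

Answer: False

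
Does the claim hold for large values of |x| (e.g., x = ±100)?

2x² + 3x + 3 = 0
x = 100: LHS = 2·100² + 3·100 + 3 = 20303; 20303 = 0 — FAILS
x = -100: LHS = 2·(-100)² + 3·(-100) + 3 = 19703; 19703 = 0 — FAILS

Answer: No, fails for both x = 100 and x = -100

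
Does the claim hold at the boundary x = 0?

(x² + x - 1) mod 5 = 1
x = 0: LHS = (0² + 0 - 1) mod 5 = (-1) mod 5 = 4; 4 = 1 — FAILS

The relation fails at x = 0, so x = 0 is a counterexample.

Answer: No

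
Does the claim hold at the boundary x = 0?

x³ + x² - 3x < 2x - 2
x = 0: LHS = 0³ + 0² - 3·0 = 0, RHS = 2·0 - 2 = -2; 0 < -2 — FAILS

The relation fails at x = 0, so x = 0 is a counterexample.

Answer: No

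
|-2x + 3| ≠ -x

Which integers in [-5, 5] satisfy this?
Over all integers in [-5, 5], LHS − RHS is always positive; it is smallest at x = 1, where it equals 2:
x = 1: LHS = |-2·1 + 3| = |1| = 1; 1 ≠ -1 — holds
At the ends of the range:
x = -5: LHS = |-2·(-5) + 3| = |13| = 13, RHS = -(-5) = 5; 13 ≠ 5 — holds
x = 5: LHS = |-2·5 + 3| = |-7| = 7; 7 ≠ -5 — holds
Hence LHS − RHS is never 0, i.e. the two sides are never equal, so the relation holds for every integer in [-5, 5].

Answer: All integers in [-5, 5]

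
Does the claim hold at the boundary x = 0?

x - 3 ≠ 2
x = 0: LHS = 0 - 3 = -3; -3 ≠ 2 — holds

The relation is satisfied at x = 0.

Answer: Yes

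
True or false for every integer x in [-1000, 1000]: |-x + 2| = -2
The claim fails at x = 0:
x = 0: LHS = |-0 + 2| = |2| = 2; 2 = -2 — FAILS

Because a single integer refutes it, the statement is false.

Answer: False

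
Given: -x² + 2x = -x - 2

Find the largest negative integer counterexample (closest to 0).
Testing negative integers from -1 downward:
x = -1: LHS = -(-1)² + 2·(-1) = -3, RHS = -(-1) - 2 = -1; -3 = -1 — FAILS  ← closest negative counterexample to 0

Answer: x = -1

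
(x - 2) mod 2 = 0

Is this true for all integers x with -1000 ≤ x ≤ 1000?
The claim fails at x = 1:
x = 1: LHS = (1 - 2) mod 2 = (-1) mod 2 = 1; 1 = 0 — FAILS

Because a single integer refutes it, the statement is false.

Answer: False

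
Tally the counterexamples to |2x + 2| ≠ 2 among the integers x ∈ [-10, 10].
Counterexamples in [-10, 10]: {-2, 0}.

Counting them gives 2 values.

Answer: 2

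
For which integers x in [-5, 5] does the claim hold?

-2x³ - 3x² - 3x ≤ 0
Holds for: {0, 1, 2, 3, 4, 5}
Fails for: {-5, -4, -3, -2, -1}

Answer: {0, 1, 2, 3, 4, 5}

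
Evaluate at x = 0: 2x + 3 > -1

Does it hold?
x = 0: LHS = 2·0 + 3 = 3; 3 > -1 — holds

The relation is satisfied at x = 0.

Answer: Yes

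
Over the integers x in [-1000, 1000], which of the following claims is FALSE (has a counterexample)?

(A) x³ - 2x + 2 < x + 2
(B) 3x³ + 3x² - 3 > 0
(A) x = 0: LHS = 0³ - 2·0 + 2 = 2, RHS = 0 + 2 = 2; 2 < 2 — FAILS
(B) x = 0: LHS = 3·0³ + 3·0² - 3 = -3; -3 > 0 — FAILS

Answer: Both A and B are false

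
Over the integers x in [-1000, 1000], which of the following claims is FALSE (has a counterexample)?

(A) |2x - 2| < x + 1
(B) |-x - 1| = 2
(A) x = 0: LHS = |2·0 - 2| = |-2| = 2, RHS = 0 + 1 = 1; 2 < 1 — FAILS
(B) x = 0: LHS = |-0 - 1| = |-1| = 1; 1 = 2 — FAILS

Answer: Both A and B are false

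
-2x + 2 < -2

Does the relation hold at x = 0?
x = 0: LHS = -2·0 + 2 = 2; 2 < -2 — FAILS

The relation fails at x = 0, so x = 0 is a counterexample.

Answer: No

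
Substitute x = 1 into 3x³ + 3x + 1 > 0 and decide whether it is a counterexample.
Substitute x = 1 into the relation:
x = 1: LHS = 3·1³ + 3·1 + 1 = 7; 7 > 0 — holds

The claim holds here, so x = 1 is not a counterexample. (A counterexample exists elsewhere, e.g. x = -1.)

Answer: No, x = 1 is not a counterexample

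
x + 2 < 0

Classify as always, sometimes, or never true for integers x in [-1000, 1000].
Holds at x = -3: LHS = (-3) + 2 = -1; -1 < 0 — holds
Fails at x = 0: LHS = 0 + 2 = 2; 2 < 0 — FAILS
It is satisfied by some integers in the range but not all.

Answer: Sometimes true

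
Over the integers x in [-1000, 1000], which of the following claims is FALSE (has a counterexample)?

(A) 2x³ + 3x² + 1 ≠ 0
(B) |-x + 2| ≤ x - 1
(A) Track d = LHS − RHS over the integers in [-1000, 1000]. Equality would need d = 0, but d changes sign only between consecutive integers, jumping over 0:
x = -2: LHS = 2·(-2)³ + 3·(-2)² + 1 = -3; -3 ≠ 0 — holds  (d = -3)
x = -1: LHS = 2·(-1)³ + 3·(-1)² + 1 = 2; 2 ≠ 0 — holds  (d = 2)
Away from these crossings d keeps a constant sign, and checking every integer in [-1000, 1000] confirms d ≠ 0 throughout. Hence the two sides are never equal, so the relation holds for every integer in [-1000, 1000].

(B) x = 0: LHS = |-0 + 2| = |2| = 2, RHS = 0 - 1 = -1; 2 ≤ -1 — FAILS

Only (B) has a counterexample.

Answer: B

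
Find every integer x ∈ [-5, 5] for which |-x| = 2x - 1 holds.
Holds for: {1}
Fails for: {-5, -4, -3, -2, -1, 0, 2, 3, 4, 5}

Answer: {1}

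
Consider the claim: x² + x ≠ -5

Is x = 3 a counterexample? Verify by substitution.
Substitute x = 3 into the relation:
x = 3: LHS = 3² + 3 = 12; 12 ≠ -5 — holds

The relation holds at x = 3, so it is not a counterexample.

Answer: No, x = 3 is not a counterexample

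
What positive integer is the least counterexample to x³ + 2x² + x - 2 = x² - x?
Testing positive integers:
x = 1: LHS = 1³ + 2·1² + 1 - 2 = 2, RHS = 1² - 1 = 0; 2 = 0 — FAILS  ← smallest positive counterexample

Answer: x = 1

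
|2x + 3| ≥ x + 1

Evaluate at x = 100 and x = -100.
x = 100: LHS = |2·100 + 3| = |203| = 203, RHS = 100 + 1 = 101; 203 ≥ 101 — holds
x = -100: LHS = |2·(-100) + 3| = |-197| = 197, RHS = (-100) + 1 = -99; 197 ≥ -99 — holds

Answer: Yes, holds for both x = 100 and x = -100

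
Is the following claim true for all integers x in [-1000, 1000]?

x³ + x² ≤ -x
The claim fails at x = 1:
x = 1: LHS = 1³ + 1² = 2; 2 ≤ -1 — FAILS

Because a single integer refutes it, the statement is false.

Answer: False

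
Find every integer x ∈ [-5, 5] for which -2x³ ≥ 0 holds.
Holds for: {-5, -4, -3, -2, -1, 0}
Fails for: {1, 2, 3, 4, 5}

Answer: {-5, -4, -3, -2, -1, 0}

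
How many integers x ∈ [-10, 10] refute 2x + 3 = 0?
Counterexamples in [-10, 10]: {-10, -9, -8, -7, -6, -5, -4, -3, -2, -1, 0, 1, 2, 3, 4, 5, 6, 7, 8, 9, 10}.

Counting them gives 21 values.

Answer: 21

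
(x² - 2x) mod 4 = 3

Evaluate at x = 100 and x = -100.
x = 100: LHS = (100² - 2·100) mod 4 = 9800 mod 4 = 0; 0 = 3 — FAILS
x = -100: LHS = ((-100)² - 2·(-100)) mod 4 = 10200 mod 4 = 0; 0 = 3 — FAILS

Answer: No, fails for both x = 100 and x = -100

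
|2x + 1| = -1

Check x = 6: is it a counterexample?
Substitute x = 6 into the relation:
x = 6: LHS = |2·6 + 1| = |13| = 13; 13 = -1 — FAILS

Since the claim fails at x = 6, this value is a counterexample.

Answer: Yes, x = 6 is a counterexample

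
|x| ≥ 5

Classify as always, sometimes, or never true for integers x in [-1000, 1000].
Holds at x = 5: LHS = |5| = 5; 5 ≥ 5 — holds
Fails at x = 0: LHS = |0| = 0; 0 ≥ 5 — FAILS
It is satisfied by some integers in the range but not all.

Answer: Sometimes true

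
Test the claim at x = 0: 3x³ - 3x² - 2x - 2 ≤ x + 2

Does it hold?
x = 0: LHS = 3·0³ - 3·0² - 2·0 - 2 = -2, RHS = 0 + 2 = 2; -2 ≤ 2 — holds

The relation is satisfied at x = 0.

Answer: Yes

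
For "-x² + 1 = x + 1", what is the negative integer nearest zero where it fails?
Testing negative integers from -1 downward:
x = -1: LHS = -(-1)² + 1 = 0, RHS = (-1) + 1 = 0; 0 = 0 — holds
x = -2: LHS = -(-2)² + 1 = -3, RHS = (-2) + 1 = -1; -3 = -1 — FAILS  ← closest negative counterexample to 0

Answer: x = -2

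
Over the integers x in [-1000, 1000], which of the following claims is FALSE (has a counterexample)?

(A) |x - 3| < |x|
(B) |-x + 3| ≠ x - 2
(A) x = 0: LHS = |0 - 3| = |-3| = 3, RHS = |0| = 0; 3 < 0 — FAILS

(B) Track d = LHS − RHS over the integers in [-1000, 1000]. Equality would need d = 0, but d changes sign only between consecutive integers, jumping over 0:
x = 2: LHS = |-2 + 3| = |1| = 1, RHS = 2 - 2 = 0; 1 ≠ 0 — holds  (d = 1)
x = 3: LHS = |-3 + 3| = |0| = 0, RHS = 3 - 2 = 1; 0 ≠ 1 — holds  (d = -1)
Away from these crossings d keeps a constant sign, and checking every integer in [-1000, 1000] confirms d ≠ 0 throughout. Hence the two sides are never equal, so the relation holds for every integer in [-1000, 1000].

Only (A) has a counterexample.

Answer: A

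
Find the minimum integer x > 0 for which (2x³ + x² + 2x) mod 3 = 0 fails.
Testing positive integers:
x = 1: LHS = (2·1³ + 1² + 2·1) mod 3 = 5 mod 3 = 2; 2 = 0 — FAILS  ← smallest positive counterexample

Answer: x = 1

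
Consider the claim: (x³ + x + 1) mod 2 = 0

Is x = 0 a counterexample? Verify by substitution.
Substitute x = 0 into the relation:
x = 0: LHS = (0³ + 0 + 1) mod 2 = 1 mod 2 = 1; 1 = 0 — FAILS

Since the claim fails at x = 0, this value is a counterexample.

Answer: Yes, x = 0 is a counterexample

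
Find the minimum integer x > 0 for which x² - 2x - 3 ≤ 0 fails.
Testing positive integers:
x = 1: LHS = 1² - 2·1 - 3 = -4; -4 ≤ 0 — holds
x = 2: LHS = 2² - 2·2 - 3 = -3; -3 ≤ 0 — holds
x = 3: LHS = 3² - 2·3 - 3 = 0; 0 ≤ 0 — holds
x = 4: LHS = 4² - 2·4 - 3 = 5; 5 ≤ 0 — FAILS  ← smallest positive counterexample

Answer: x = 4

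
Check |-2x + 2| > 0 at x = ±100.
x = 100: LHS = |-2·100 + 2| = |-198| = 198; 198 > 0 — holds
x = -100: LHS = |-2·(-100) + 2| = |202| = 202; 202 > 0 — holds

Answer: Yes, holds for both x = 100 and x = -100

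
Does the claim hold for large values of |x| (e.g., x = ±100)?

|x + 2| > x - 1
x = 100: LHS = |100 + 2| = |102| = 102, RHS = 100 - 1 = 99; 102 > 99 — holds
x = -100: LHS = |(-100) + 2| = |-98| = 98, RHS = (-100) - 1 = -101; 98 > -101 — holds

Answer: Yes, holds for both x = 100 and x = -100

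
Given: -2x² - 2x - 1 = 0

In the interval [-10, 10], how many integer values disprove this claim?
Counterexamples in [-10, 10]: {-10, -9, -8, -7, -6, -5, -4, -3, -2, -1, 0, 1, 2, 3, 4, 5, 6, 7, 8, 9, 10}.

Counting them gives 21 values.

Answer: 21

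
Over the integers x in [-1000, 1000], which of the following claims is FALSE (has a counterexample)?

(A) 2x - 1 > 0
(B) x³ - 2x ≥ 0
(A) x = 0: LHS = 2·0 - 1 = -1; -1 > 0 — FAILS
(B) x = 1: LHS = 1³ - 2·1 = -1; -1 ≥ 0 — FAILS

Answer: Both A and B are false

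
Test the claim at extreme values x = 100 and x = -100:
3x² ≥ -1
x = 100: LHS = 3·100² = 30000; 30000 ≥ -1 — holds
x = -100: LHS = 3·(-100)² = 30000; 30000 ≥ -1 — holds

Answer: Yes, holds for both x = 100 and x = -100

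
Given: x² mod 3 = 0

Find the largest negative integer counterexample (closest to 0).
Testing negative integers from -1 downward:
x = -1: LHS = ((-1)²) mod 3 = 1 mod 3 = 1; 1 = 0 — FAILS  ← closest negative counterexample to 0

Answer: x = -1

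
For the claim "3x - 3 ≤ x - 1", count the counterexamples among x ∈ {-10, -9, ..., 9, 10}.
Counterexamples in [-10, 10]: {2, 3, 4, 5, 6, 7, 8, 9, 10}.

Counting them gives 9 values.

Answer: 9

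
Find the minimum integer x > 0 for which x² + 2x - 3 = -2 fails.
Testing positive integers:
x = 1: LHS = 1² + 2·1 - 3 = 0; 0 = -2 — FAILS  ← smallest positive counterexample

Answer: x = 1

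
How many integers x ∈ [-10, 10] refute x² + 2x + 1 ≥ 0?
Over all integers in [-10, 10], LHS − RHS is smallest at x = -1, where it equals 0:
x = -1: LHS = (-1)² + 2·(-1) + 1 = 0; 0 ≥ 0 — holds
At the ends of the range:
x = -10: LHS = (-10)² + 2·(-10) + 1 = 81; 81 ≥ 0 — holds
x = 10: LHS = 10² + 2·10 + 1 = 121; 121 ≥ 0 — holds
Hence LHS − RHS is never negative, i.e. LHS ≥ RHS throughout, so the relation holds for every integer in [-10, 10].

No counterexample appears in that range.

Answer: 0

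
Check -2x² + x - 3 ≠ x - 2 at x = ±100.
x = 100: LHS = -2·100² + 100 - 3 = -19903, RHS = 100 - 2 = 98; -19903 ≠ 98 — holds
x = -100: LHS = -2·(-100)² + (-100) - 3 = -20103, RHS = (-100) - 2 = -102; -20103 ≠ -102 — holds

Answer: Yes, holds for both x = 100 and x = -100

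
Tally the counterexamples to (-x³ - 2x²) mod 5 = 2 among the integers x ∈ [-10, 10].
Counterexamples in [-10, 10]: {-10, -8, -7, -6, -5, -3, -2, -1, 0, 2, 3, 4, 5, 7, 8, 9, 10}.

Counting them gives 17 values.

Answer: 17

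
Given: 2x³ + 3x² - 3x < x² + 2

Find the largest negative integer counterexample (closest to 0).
Testing negative integers from -1 downward:
x = -1: LHS = 2·(-1)³ + 3·(-1)² - 3·(-1) = 4, RHS = (-1)² + 2 = 3; 4 < 3 — FAILS  ← closest negative counterexample to 0

Answer: x = -1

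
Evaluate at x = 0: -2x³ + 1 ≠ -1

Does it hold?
x = 0: LHS = -2·0³ + 1 = 1; 1 ≠ -1 — holds

The relation is satisfied at x = 0.

Answer: Yes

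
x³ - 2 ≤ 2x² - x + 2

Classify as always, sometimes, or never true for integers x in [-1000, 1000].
Holds at x = 0: LHS = 0³ - 2 = -2, RHS = 2·0² - 0 + 2 = 2; -2 ≤ 2 — holds
Fails at x = 3: LHS = 3³ - 2 = 25, RHS = 2·3² - 3 + 2 = 17; 25 ≤ 17 — FAILS
It is satisfied by some integers in the range but not all.

Answer: Sometimes true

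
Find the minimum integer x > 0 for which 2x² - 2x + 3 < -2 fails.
Testing positive integers:
x = 1: LHS = 2·1² - 2·1 + 3 = 3; 3 < -2 — FAILS  ← smallest positive counterexample

Answer: x = 1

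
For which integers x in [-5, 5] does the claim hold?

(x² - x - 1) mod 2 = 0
For a polynomial with integer coefficients, its value mod 2 depends only on x mod 2, so it suffices to check one representative of each residue class, x = 0, 1:
x = 0: LHS = (0² - 0 - 1) mod 2 = (-1) mod 2 = 1; 1 = 0 — FAILS
x = 1: LHS = (1² - 1 - 1) mod 2 = (-1) mod 2 = 1; 1 = 0 — FAILS
The relation fails in every residue class, so the claimed relation (=) fails for every integer in [-5, 5].

Answer: None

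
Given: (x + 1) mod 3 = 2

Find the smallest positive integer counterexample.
Testing positive integers:
x = 1: LHS = (1 + 1) mod 3 = 2 mod 3 = 2; 2 = 2 — holds
x = 2: LHS = (2 + 1) mod 3 = 3 mod 3 = 0; 0 = 2 — FAILS  ← smallest positive counterexample

Answer: x = 2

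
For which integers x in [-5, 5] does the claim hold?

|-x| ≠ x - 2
Over all integers in [-5, 5], LHS − RHS is always positive; it is smallest at x = 0, where it equals 2:
x = 0: LHS = |-0| = |0| = 0, RHS = 0 - 2 = -2; 0 ≠ -2 — holds
At the ends of the range:
x = -5: LHS = |-(-5)| = |5| = 5, RHS = (-5) - 2 = -7; 5 ≠ -7 — holds
x = 5: LHS = |-5| = 5, RHS = 5 - 2 = 3; 5 ≠ 3 — holds
Hence LHS − RHS is never 0, i.e. the two sides are never equal, so the relation holds for every integer in [-5, 5].

Answer: All integers in [-5, 5]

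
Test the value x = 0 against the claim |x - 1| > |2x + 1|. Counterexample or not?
Substitute x = 0 into the relation:
x = 0: LHS = |0 - 1| = |-1| = 1, RHS = |2·0 + 1| = |1| = 1; 1 > 1 — FAILS

Since the claim fails at x = 0, this value is a counterexample.

Answer: Yes, x = 0 is a counterexample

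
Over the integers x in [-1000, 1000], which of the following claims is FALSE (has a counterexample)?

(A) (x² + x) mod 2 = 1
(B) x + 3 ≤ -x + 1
(A) x = 0: LHS = (0² + 0) mod 2 = 0 mod 2 = 0; 0 = 1 — FAILS
(B) x = 0: LHS = 0 + 3 = 3, RHS = -0 + 1 = 1; 3 ≤ 1 — FAILS

Answer: Both A and B are false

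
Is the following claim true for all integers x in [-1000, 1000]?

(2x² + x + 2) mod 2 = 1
The claim fails at x = 0:
x = 0: LHS = (2·0² + 0 + 2) mod 2 = 2 mod 2 = 0; 0 = 1 — FAILS

Because a single integer refutes it, the statement is false.

Answer: False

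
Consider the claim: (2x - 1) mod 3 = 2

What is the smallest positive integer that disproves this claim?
Testing positive integers:
x = 1: LHS = (2·1 - 1) mod 3 = 1 mod 3 = 1; 1 = 2 — FAILS  ← smallest positive counterexample

Answer: x = 1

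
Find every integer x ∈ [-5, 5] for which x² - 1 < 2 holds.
Holds for: {-1, 0, 1}
Fails for: {-5, -4, -3, -2, 2, 3, 4, 5}

Answer: {-1, 0, 1}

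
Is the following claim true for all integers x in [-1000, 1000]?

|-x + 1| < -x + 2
The claim fails at x = 2:
x = 2: LHS = |-2 + 1| = |-1| = 1, RHS = -2 + 2 = 0; 1 < 0 — FAILS

Because a single integer refutes it, the statement is false.

Answer: False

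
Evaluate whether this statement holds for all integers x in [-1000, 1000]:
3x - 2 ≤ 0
The claim fails at x = 1:
x = 1: LHS = 3·1 - 2 = 1; 1 ≤ 0 — FAILS

Because a single integer refutes it, the statement is false.

Answer: False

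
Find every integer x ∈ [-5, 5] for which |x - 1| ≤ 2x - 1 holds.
Holds for: {1, 2, 3, 4, 5}
Fails for: {-5, -4, -3, -2, -1, 0}

Answer: {1, 2, 3, 4, 5}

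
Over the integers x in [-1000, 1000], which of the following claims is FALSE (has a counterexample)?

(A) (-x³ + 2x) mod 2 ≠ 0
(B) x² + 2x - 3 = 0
(A) x = 0: LHS = (-0³ + 2·0) mod 2 = 0 mod 2 = 0; 0 ≠ 0 — FAILS
(B) x = 0: LHS = 0² + 2·0 - 3 = -3; -3 = 0 — FAILS

Answer: Both A and B are false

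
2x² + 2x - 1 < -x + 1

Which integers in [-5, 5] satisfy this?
Holds for: {-1, 0}
Fails for: {-5, -4, -3, -2, 1, 2, 3, 4, 5}

Answer: {-1, 0}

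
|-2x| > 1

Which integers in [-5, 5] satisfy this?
Holds for: {-5, -4, -3, -2, -1, 1, 2, 3, 4, 5}
Fails for: {0}

Answer: {-5, -4, -3, -2, -1, 1, 2, 3, 4, 5}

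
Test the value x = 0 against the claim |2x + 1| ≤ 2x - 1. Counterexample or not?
Substitute x = 0 into the relation:
x = 0: LHS = |2·0 + 1| = |1| = 1, RHS = 2·0 - 1 = -1; 1 ≤ -1 — FAILS

Since the claim fails at x = 0, this value is a counterexample.

Answer: Yes, x = 0 is a counterexample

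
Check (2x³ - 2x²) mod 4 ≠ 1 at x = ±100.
x = 100: LHS = (2·100³ - 2·100²) mod 4 = 1980000 mod 4 = 0; 0 ≠ 1 — holds
x = -100: LHS = (2·(-100)³ - 2·(-100)²) mod 4 = (-2020000) mod 4 = 0; 0 ≠ 1 — holds

Answer: Yes, holds for both x = 100 and x = -100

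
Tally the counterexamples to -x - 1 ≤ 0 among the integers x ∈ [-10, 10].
Counterexamples in [-10, 10]: {-10, -9, -8, -7, -6, -5, -4, -3, -2}.

Counting them gives 9 values.

Answer: 9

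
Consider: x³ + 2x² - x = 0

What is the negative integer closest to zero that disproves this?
Testing negative integers from -1 downward:
x = -1: LHS = (-1)³ + 2·(-1)² - (-1) = 2; 2 = 0 — FAILS  ← closest negative counterexample to 0

Answer: x = -1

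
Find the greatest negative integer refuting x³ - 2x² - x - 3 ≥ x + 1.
Testing negative integers from -1 downward:
x = -1: LHS = (-1)³ - 2·(-1)² - (-1) - 3 = -5, RHS = (-1) + 1 = 0; -5 ≥ 0 — FAILS  ← closest negative counterexample to 0

Answer: x = -1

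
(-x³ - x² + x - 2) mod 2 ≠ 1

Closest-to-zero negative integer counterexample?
Testing negative integers from -1 downward:
x = -1: LHS = (-(-1)³ - (-1)² + (-1) - 2) mod 2 = (-3) mod 2 = 1; 1 ≠ 1 — FAILS  ← closest negative counterexample to 0

Answer: x = -1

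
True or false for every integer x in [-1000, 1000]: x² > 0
The claim fails at x = 0:
x = 0: LHS = 0² = 0; 0 > 0 — FAILS

Because a single integer refutes it, the statement is false.

Answer: False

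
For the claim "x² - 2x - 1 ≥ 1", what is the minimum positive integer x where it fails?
Testing positive integers:
x = 1: LHS = 1² - 2·1 - 1 = -2; -2 ≥ 1 — FAILS  ← smallest positive counterexample

Answer: x = 1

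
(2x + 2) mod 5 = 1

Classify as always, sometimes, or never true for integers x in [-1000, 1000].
Holds at x = 2: LHS = (2·2 + 2) mod 5 = 6 mod 5 = 1; 1 = 1 — holds
Fails at x = 0: LHS = (2·0 + 2) mod 5 = 2 mod 5 = 2; 2 = 1 — FAILS
It is satisfied by some integers in the range but not all.

Answer: Sometimes true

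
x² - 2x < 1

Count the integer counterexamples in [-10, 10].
Counterexamples in [-10, 10]: {-10, -9, -8, -7, -6, -5, -4, -3, -2, -1, 3, 4, 5, 6, 7, 8, 9, 10}.

Counting them gives 18 values.

Answer: 18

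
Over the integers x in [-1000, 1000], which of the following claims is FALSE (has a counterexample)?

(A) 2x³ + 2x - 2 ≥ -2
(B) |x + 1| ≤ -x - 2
(A) x = -1: LHS = 2·(-1)³ + 2·(-1) - 2 = -6; -6 ≥ -2 — FAILS
(B) x = 0: LHS = |0 + 1| = |1| = 1, RHS = -0 - 2 = -2; 1 ≤ -2 — FAILS

Answer: Both A and B are false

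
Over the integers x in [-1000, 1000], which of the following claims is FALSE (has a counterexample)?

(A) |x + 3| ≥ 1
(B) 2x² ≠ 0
(A) x = -3: LHS = |(-3) + 3| = |0| = 0; 0 ≥ 1 — FAILS
(B) x = 0: LHS = 2·0² = 0; 0 ≠ 0 — FAILS

Answer: Both A and B are false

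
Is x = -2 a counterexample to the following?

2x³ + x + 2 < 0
Substitute x = -2 into the relation:
x = -2: LHS = 2·(-2)³ + (-2) + 2 = -16; -16 < 0 — holds

The claim holds here, so x = -2 is not a counterexample. (A counterexample exists elsewhere, e.g. x = 0.)

Answer: No, x = -2 is not a counterexample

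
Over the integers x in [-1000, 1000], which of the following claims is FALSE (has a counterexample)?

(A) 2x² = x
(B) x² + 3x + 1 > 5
(A) x = 1: LHS = 2·1² = 2; 2 = 1 — FAILS
(B) x = 0: LHS = 0² + 3·0 + 1 = 1; 1 > 5 — FAILS

Answer: Both A and B are false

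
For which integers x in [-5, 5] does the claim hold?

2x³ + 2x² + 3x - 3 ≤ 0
Holds for: {-5, -4, -3, -2, -1, 0}
Fails for: {1, 2, 3, 4, 5}

Answer: {-5, -4, -3, -2, -1, 0}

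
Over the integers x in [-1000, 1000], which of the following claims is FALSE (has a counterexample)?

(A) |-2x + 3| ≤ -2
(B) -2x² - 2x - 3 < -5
(A) x = 0: LHS = |-2·0 + 3| = |3| = 3; 3 ≤ -2 — FAILS
(B) x = 0: LHS = -2·0² - 2·0 - 3 = -3; -3 < -5 — FAILS

Answer: Both A and B are false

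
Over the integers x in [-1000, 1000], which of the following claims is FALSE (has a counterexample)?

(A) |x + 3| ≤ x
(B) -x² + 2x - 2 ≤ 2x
(A) x = 0: LHS = |0 + 3| = |3| = 3; 3 ≤ 0 — FAILS

(B) Over all integers in [-1000, 1000], LHS − RHS is largest at x = 0, where it equals -2:
x = 0: LHS = -0² + 2·0 - 2 = -2, RHS = 2·0 = 0; -2 ≤ 0 — holds
At the ends of the range:
x = -1000: LHS = -(-1000)² + 2·(-1000) - 2 = -1002002, RHS = 2·(-1000) = -2000; -1002002 ≤ -2000 — holds
x = 1000: LHS = -1000² + 2·1000 - 2 = -998002, RHS = 2·1000 = 2000; -998002 ≤ 2000 — holds
Hence LHS − RHS is never positive, i.e. LHS ≤ RHS throughout, so the relation holds for every integer in [-1000, 1000].

Only (A) has a counterexample.

Answer: A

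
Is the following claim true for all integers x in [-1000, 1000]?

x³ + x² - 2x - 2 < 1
The claim fails at x = 2:
x = 2: LHS = 2³ + 2² - 2·2 - 2 = 6; 6 < 1 — FAILS

Because a single integer refutes it, the statement is false.

Answer: False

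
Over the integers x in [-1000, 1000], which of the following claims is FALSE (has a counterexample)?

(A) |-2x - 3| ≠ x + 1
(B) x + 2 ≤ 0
(A) Over all integers in [-1000, 1000], LHS − RHS is always positive; it is smallest at x = -1, where it equals 1:
x = -1: LHS = |-2·(-1) - 3| = |-1| = 1, RHS = (-1) + 1 = 0; 1 ≠ 0 — holds
At the ends of the range:
x = -1000: LHS = |-2·(-1000) - 3| = |1997| = 1997, RHS = (-1000) + 1 = -999; 1997 ≠ -999 — holds
x = 1000: LHS = |-2·1000 - 3| = |-2003| = 2003, RHS = 1000 + 1 = 1001; 2003 ≠ 1001 — holds
Hence LHS − RHS is never 0, i.e. the two sides are never equal, so the relation holds for every integer in [-1000, 1000].

(B) x = 0: LHS = 0 + 2 = 2; 2 ≤ 0 — FAILS

Only (B) has a counterexample.

Answer: B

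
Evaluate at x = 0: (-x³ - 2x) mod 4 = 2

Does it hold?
x = 0: LHS = (-0³ - 2·0) mod 4 = 0 mod 4 = 0; 0 = 2 — FAILS

The relation fails at x = 0, so x = 0 is a counterexample.

Answer: No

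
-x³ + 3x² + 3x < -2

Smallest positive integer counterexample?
Testing positive integers:
x = 1: LHS = -1³ + 3·1² + 3·1 = 5; 5 < -2 — FAILS  ← smallest positive counterexample

Answer: x = 1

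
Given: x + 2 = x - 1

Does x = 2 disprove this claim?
Substitute x = 2 into the relation:
x = 2: LHS = 2 + 2 = 4, RHS = 2 - 1 = 1; 4 = 1 — FAILS

Since the claim fails at x = 2, this value is a counterexample.

Answer: Yes, x = 2 is a counterexample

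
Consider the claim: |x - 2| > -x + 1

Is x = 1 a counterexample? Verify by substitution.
Substitute x = 1 into the relation:
x = 1: LHS = |1 - 2| = |-1| = 1, RHS = -1 + 1 = 0; 1 > 0 — holds

The relation holds at x = 1, so it is not a counterexample.

Answer: No, x = 1 is not a counterexample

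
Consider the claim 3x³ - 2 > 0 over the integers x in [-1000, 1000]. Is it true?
The claim fails at x = 0:
x = 0: LHS = 3·0³ - 2 = -2; -2 > 0 — FAILS

Because a single integer refutes it, the statement is false.

Answer: False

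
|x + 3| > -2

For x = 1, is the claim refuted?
Substitute x = 1 into the relation:
x = 1: LHS = |1 + 3| = |4| = 4; 4 > -2 — holds

The relation holds at x = 1, so it is not a counterexample.

Answer: No, x = 1 is not a counterexample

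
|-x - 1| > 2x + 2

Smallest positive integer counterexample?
Testing positive integers:
x = 1: LHS = |-1 - 1| = |-2| = 2, RHS = 2·1 + 2 = 4; 2 > 4 — FAILS  ← smallest positive counterexample

Answer: x = 1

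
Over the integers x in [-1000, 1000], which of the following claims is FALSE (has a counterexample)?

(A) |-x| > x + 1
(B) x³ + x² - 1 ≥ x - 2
(A) x = 0: LHS = |-0| = |0| = 0, RHS = 0 + 1 = 1; 0 > 1 — FAILS
(B) x = -2: LHS = (-2)³ + (-2)² - 1 = -5, RHS = (-2) - 2 = -4; -5 ≥ -4 — FAILS

Answer: Both A and B are false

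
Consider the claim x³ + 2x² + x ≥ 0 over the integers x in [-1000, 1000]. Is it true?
The claim fails at x = -2:
x = -2: LHS = (-2)³ + 2·(-2)² + (-2) = -2; -2 ≥ 0 — FAILS

Because a single integer refutes it, the statement is false.

Answer: False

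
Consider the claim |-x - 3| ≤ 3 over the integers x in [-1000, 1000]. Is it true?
The claim fails at x = 1:
x = 1: LHS = |-1 - 3| = |-4| = 4; 4 ≤ 3 — FAILS

Because a single integer refutes it, the statement is false.

Answer: False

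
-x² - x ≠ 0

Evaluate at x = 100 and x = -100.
x = 100: LHS = -100² - 100 = -10100; -10100 ≠ 0 — holds
x = -100: LHS = -(-100)² - (-100) = -9900; -9900 ≠ 0 — holds

Answer: Yes, holds for both x = 100 and x = -100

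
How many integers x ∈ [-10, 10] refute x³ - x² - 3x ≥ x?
Counterexamples in [-10, 10]: {-10, -9, -8, -7, -6, -5, -4, -3, -2, 1, 2}.

Counting them gives 11 values.

Answer: 11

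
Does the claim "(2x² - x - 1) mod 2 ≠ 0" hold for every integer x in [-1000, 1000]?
The claim fails at x = 1:
x = 1: LHS = (2·1² - 1 - 1) mod 2 = 0 mod 2 = 0; 0 ≠ 0 — FAILS

Because a single integer refutes it, the statement is false.

Answer: False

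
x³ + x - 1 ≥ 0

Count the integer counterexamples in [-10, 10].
Counterexamples in [-10, 10]: {-10, -9, -8, -7, -6, -5, -4, -3, -2, -1, 0}.

Counting them gives 11 values.

Answer: 11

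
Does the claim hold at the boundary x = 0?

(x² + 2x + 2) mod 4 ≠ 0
x = 0: LHS = (0² + 2·0 + 2) mod 4 = 2 mod 4 = 2; 2 ≠ 0 — holds

The relation is satisfied at x = 0.

Answer: Yes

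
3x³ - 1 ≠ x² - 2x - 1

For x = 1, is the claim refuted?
Substitute x = 1 into the relation:
x = 1: LHS = 3·1³ - 1 = 2, RHS = 1² - 2·1 - 1 = -2; 2 ≠ -2 — holds

The claim holds here, so x = 1 is not a counterexample. (A counterexample exists elsewhere, e.g. x = 0.)

Answer: No, x = 1 is not a counterexample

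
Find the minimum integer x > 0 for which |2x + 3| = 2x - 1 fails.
Testing positive integers:
x = 1: LHS = |2·1 + 3| = |5| = 5, RHS = 2·1 - 1 = 1; 5 = 1 — FAILS  ← smallest positive counterexample

Answer: x = 1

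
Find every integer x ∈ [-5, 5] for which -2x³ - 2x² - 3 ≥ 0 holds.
Holds for: {-5, -4, -3, -2}
Fails for: {-1, 0, 1, 2, 3, 4, 5}

Answer: {-5, -4, -3, -2}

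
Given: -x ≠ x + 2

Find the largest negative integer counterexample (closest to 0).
Testing negative integers from -1 downward:
x = -1: LHS = -(-1) = 1, RHS = (-1) + 2 = 1; 1 ≠ 1 — FAILS  ← closest negative counterexample to 0

Answer: x = -1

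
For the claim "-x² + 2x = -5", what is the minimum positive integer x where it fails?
Testing positive integers:
x = 1: LHS = -1² + 2·1 = 1; 1 = -5 — FAILS  ← smallest positive counterexample

Answer: x = 1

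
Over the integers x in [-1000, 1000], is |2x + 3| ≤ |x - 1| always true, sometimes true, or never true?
Holds at x = -1: LHS = |2·(-1) + 3| = |1| = 1, RHS = |(-1) - 1| = |-2| = 2; 1 ≤ 2 — holds
Fails at x = 0: LHS = |2·0 + 3| = |3| = 3, RHS = |0 - 1| = |-1| = 1; 3 ≤ 1 — FAILS
It is satisfied by some integers in the range but not all.

Answer: Sometimes true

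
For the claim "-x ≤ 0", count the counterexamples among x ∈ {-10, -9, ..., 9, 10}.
Counterexamples in [-10, 10]: {-10, -9, -8, -7, -6, -5, -4, -3, -2, -1}.

Counting them gives 10 values.

Answer: 10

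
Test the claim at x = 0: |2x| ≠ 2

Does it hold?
x = 0: LHS = |2·0| = |0| = 0; 0 ≠ 2 — holds

The relation is satisfied at x = 0.

Answer: Yes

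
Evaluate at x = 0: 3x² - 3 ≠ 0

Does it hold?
x = 0: LHS = 3·0² - 3 = -3; -3 ≠ 0 — holds

The relation is satisfied at x = 0.

Answer: Yes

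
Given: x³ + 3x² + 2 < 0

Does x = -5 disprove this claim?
Substitute x = -5 into the relation:
x = -5: LHS = (-5)³ + 3·(-5)² + 2 = -48; -48 < 0 — holds

The claim holds here, so x = -5 is not a counterexample. (A counterexample exists elsewhere, e.g. x = 0.)

Answer: No, x = -5 is not a counterexample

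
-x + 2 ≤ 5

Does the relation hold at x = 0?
x = 0: LHS = -0 + 2 = 2; 2 ≤ 5 — holds

The relation is satisfied at x = 0.

Answer: Yes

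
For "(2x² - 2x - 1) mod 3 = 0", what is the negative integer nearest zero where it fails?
Testing negative integers from -1 downward:
x = -1: LHS = (2·(-1)² - 2·(-1) - 1) mod 3 = 3 mod 3 = 0; 0 = 0 — holds
x = -2: LHS = (2·(-2)² - 2·(-2) - 1) mod 3 = 11 mod 3 = 2; 2 = 0 — FAILS  ← closest negative counterexample to 0

Answer: x = -2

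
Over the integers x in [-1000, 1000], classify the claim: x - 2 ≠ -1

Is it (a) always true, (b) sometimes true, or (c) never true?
Holds at x = 0: LHS = 0 - 2 = -2; -2 ≠ -1 — holds
Fails at x = 1: LHS = 1 - 2 = -1; -1 ≠ -1 — FAILS
It is satisfied by some integers in the range but not all.

Answer: Sometimes true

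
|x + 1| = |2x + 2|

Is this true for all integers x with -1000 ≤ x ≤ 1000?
The claim fails at x = 0:
x = 0: LHS = |0 + 1| = |1| = 1, RHS = |2·0 + 2| = |2| = 2; 1 = 2 — FAILS

Because a single integer refutes it, the statement is false.

Answer: False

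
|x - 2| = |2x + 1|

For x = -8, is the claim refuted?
Substitute x = -8 into the relation:
x = -8: LHS = |(-8) - 2| = |-10| = 10, RHS = |2·(-8) + 1| = |-15| = 15; 10 = 15 — FAILS

Since the claim fails at x = -8, this value is a counterexample.

Answer: Yes, x = -8 is a counterexample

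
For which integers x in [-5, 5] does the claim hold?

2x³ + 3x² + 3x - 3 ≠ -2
Track d = LHS − RHS over the integers in [-5, 5]. Equality would need d = 0, but d changes sign only between consecutive integers, jumping over 0:
x = 0: LHS = 2·0³ + 3·0² + 3·0 - 3 = -3; -3 ≠ -2 — holds  (d = -1)
x = 1: LHS = 2·1³ + 3·1² + 3·1 - 3 = 5; 5 ≠ -2 — holds  (d = 7)
Away from these crossings d keeps a constant sign, and checking every integer in [-5, 5] confirms d ≠ 0 throughout. Hence the two sides are never equal, so the relation holds for every integer in [-5, 5].

Answer: All integers in [-5, 5]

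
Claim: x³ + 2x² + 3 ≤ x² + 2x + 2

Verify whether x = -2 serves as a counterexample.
Substitute x = -2 into the relation:
x = -2: LHS = (-2)³ + 2·(-2)² + 3 = 3, RHS = (-2)² + 2·(-2) + 2 = 2; 3 ≤ 2 — FAILS

Since the claim fails at x = -2, this value is a counterexample.

Answer: Yes, x = -2 is a counterexample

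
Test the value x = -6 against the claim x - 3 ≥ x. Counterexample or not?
Substitute x = -6 into the relation:
x = -6: LHS = (-6) - 3 = -9; -9 ≥ -6 — FAILS

Since the claim fails at x = -6, this value is a counterexample.

Answer: Yes, x = -6 is a counterexample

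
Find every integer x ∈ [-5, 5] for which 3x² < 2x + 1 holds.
Holds for: {0}
Fails for: {-5, -4, -3, -2, -1, 1, 2, 3, 4, 5}

Answer: {0}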